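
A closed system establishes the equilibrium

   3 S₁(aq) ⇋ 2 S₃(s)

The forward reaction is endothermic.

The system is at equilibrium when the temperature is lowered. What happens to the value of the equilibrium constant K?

K depends on temperature via the van 't Hoff relation. The forward reaction is endothermic, so lowering T decreases K.

decreases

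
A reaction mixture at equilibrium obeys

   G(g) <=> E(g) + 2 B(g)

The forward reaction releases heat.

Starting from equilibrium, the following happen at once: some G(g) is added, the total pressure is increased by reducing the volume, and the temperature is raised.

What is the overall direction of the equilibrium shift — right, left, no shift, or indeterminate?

cannot be determined

Adding G (g), a reactant, drives the reaction to the right.
Gas moles: reactants 1, products 3 (Δn_gas = +2). Compression shifts the system toward the side with fewer moles of gas — to the left.
The forward reaction is exothermic. Raising T favours the endothermic direction — shift to the left.
The individual effects push in opposite directions; without quantitative information the net direction cannot be determined.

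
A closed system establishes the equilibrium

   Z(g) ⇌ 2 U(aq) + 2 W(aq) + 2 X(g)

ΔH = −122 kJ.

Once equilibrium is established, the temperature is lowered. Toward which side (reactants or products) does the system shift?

right

The forward reaction is exothermic. Lowering T favours the exothermic direction — shift to the right.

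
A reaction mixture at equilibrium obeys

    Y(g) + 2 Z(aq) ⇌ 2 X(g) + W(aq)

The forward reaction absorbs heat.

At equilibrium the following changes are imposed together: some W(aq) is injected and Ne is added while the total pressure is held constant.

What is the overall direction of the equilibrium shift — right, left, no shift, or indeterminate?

Adding W (aq), a product, drives the reaction to the left.
Adding inert gas at constant total pressure expands the volume and lowers every reacting partial pressure. With Δn_gas = 2 − 1 = +1, Q moves away from K toward the side with fewer gas moles, so the system shifts toward the side with more gas moles — to the right.
The individual effects push in opposite directions; without quantitative information the net direction cannot be determined.

cannot be determined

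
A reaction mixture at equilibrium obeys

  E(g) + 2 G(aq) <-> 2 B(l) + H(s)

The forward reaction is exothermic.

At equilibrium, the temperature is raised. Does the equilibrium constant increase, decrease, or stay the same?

decreases

K depends on temperature via the van 't Hoff relation. The forward reaction is exothermic, so raising T decreases K.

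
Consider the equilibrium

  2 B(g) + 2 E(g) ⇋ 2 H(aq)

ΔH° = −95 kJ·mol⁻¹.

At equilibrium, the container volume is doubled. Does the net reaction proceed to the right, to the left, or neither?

left

Gas moles: reactants 4, products 0 (Δn_gas = -4). Expansion shifts the system toward the side with more moles of gas — to the left.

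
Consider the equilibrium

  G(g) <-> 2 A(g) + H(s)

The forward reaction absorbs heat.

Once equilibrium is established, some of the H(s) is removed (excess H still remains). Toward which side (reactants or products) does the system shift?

no shift

H is a pure solid; its activity is 1 regardless of amount, so Q is unaffected — no shift from this change.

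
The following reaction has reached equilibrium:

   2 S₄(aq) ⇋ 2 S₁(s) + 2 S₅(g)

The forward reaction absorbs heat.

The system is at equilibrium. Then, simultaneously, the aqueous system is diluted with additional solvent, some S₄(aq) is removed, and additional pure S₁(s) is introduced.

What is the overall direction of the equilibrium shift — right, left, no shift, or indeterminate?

left

Dilution lowers every aqueous concentration by the same factor. Δn_aq = 0 − 2 = -2, so the system shifts toward the side with more dissolved moles — to the left.
Removing S₄ (aq), a reactant, drives the reaction to the left.
S₁ is a pure solid; its activity is 1 regardless of amount, so Q is unaffected — no shift from this change.
Only the nonzero effect(s) matter; the net shift is to the left.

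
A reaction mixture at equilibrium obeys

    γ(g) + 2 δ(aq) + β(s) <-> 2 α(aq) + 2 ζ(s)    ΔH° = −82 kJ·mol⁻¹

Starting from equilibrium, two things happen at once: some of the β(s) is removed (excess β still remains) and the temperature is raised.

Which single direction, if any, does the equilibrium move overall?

β is a pure solid; its activity is 1 regardless of amount, so Q is unaffected — no shift from this change.
The forward reaction is exothermic. Raising T favours the endothermic direction — shift to the left.
Only the nonzero effect(s) matter; the net shift is to the left.

left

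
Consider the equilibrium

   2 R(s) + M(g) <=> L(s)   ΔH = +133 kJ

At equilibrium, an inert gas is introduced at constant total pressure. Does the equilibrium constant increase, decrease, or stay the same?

The equilibrium constant depends only on temperature. This perturbation may move the position of equilibrium, but since T is unchanged, K itself is unchanged.

unchanged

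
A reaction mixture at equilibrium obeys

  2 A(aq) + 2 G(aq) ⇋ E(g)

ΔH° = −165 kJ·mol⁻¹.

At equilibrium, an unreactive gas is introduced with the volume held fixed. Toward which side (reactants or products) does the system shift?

At constant volume, adding an inert gas leaves every reacting species' partial pressure unchanged, so Q is unchanged — no shift from this change.

no shift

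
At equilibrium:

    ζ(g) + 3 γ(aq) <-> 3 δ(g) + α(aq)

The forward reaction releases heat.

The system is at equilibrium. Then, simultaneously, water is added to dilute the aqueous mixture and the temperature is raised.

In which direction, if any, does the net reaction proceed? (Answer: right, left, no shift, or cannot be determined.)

left

Dilution lowers every aqueous concentration by the same factor. Δn_aq = 1 − 3 = -2, so the system shifts toward the side with more dissolved moles — to the left.
The forward reaction is exothermic. Raising T favours the endothermic direction — shift to the left.
All effects act in the same direction — net shift to the left.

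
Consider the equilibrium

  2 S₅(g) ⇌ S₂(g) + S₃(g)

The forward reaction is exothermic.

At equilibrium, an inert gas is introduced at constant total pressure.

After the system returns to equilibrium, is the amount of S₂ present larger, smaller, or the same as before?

unchanged

Adding inert gas at constant total pressure expands the volume, scaling every reacting partial pressure by the same factor. Δn_gas = 2 − 2 = 0, so Q is unchanged — no shift.
No net shift occurs, so the amount of S₂ is unchanged.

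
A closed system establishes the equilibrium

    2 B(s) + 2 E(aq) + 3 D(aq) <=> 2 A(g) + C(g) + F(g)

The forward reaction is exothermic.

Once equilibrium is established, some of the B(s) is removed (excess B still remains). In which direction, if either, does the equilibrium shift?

no shift

B is a pure solid; its activity is 1 regardless of amount, so Q is unaffected — no shift from this change.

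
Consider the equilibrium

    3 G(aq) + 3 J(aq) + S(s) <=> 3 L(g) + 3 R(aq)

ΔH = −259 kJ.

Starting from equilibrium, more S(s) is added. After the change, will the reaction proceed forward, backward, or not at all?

S is a pure solid; its activity is 1 regardless of amount, so Q is unaffected — no shift from this change.

no shift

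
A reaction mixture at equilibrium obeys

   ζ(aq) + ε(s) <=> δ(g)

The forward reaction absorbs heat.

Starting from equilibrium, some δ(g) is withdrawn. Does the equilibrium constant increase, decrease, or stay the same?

unchanged

The equilibrium constant depends only on temperature. This perturbation may move the position of equilibrium, but since T is unchanged, K itself is unchanged.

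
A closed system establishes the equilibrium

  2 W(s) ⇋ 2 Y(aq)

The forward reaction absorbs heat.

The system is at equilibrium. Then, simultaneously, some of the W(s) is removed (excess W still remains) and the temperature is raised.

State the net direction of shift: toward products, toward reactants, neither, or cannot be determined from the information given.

W is a pure solid; its activity is 1 regardless of amount, so Q is unaffected — no shift from this change.
The forward reaction is endothermic. Raising T favours the endothermic direction — shift to the right.
Only the nonzero effect(s) matter; the net shift is to the right.

right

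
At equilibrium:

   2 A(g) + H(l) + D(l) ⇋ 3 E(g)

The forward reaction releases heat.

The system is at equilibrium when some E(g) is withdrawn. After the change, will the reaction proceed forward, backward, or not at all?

Removing E (g), a product, drives the reaction to the right.

right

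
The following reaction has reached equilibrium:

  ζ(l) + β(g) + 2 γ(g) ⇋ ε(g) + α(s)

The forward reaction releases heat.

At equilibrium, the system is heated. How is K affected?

K depends on temperature via the van 't Hoff relation. The forward reaction is exothermic, so raising T decreases K.

decreases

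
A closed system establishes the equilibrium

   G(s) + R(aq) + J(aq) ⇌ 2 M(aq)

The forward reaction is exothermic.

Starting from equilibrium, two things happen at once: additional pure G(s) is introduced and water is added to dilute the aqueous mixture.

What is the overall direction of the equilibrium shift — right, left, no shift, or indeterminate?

G is a pure solid; its activity is 1 regardless of amount, so Q is unaffected — no shift from this change.
Dilution scales every aqueous concentration by the same factor. Δn_aq = 2 − 2 = 0, so Q is unchanged — no shift.
None of the changes alters Q relative to K, so there is no net shift.

no shift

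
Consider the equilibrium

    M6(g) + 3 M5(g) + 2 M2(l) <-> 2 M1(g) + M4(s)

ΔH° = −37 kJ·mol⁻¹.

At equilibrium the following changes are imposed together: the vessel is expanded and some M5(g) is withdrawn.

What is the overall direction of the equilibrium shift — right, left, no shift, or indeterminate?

Gas moles: reactants 4, products 2 (Δn_gas = -2). Expansion shifts the system toward the side with more moles of gas — to the left.
Removing M5 (g), a reactant, drives the reaction to the left.
All effects act in the same direction — net shift to the left.

left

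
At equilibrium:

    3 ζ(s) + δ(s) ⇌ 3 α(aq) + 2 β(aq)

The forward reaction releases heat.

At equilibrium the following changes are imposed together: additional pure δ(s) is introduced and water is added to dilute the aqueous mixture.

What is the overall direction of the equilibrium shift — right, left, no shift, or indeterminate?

δ is a pure solid; its activity is 1 regardless of amount, so Q is unaffected — no shift from this change.
Dilution lowers every aqueous concentration by the same factor. Δn_aq = 5 − 0 = +5, so the system shifts toward the side with more dissolved moles — to the right.
Only the nonzero effect(s) matter; the net shift is to the right.

right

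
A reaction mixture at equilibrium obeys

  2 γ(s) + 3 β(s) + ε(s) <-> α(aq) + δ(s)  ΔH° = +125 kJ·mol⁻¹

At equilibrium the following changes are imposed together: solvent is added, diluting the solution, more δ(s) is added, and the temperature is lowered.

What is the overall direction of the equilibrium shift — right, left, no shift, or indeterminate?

Dilution lowers every aqueous concentration by the same factor. Δn_aq = 1 − 0 = +1, so the system shifts toward the side with more dissolved moles — to the right.
δ is a pure solid; its activity is 1 regardless of amount, so Q is unaffected — no shift from this change.
The forward reaction is endothermic. Lowering T favours the exothermic direction — shift to the left.
The individual effects push in opposite directions; without quantitative information the net direction cannot be determined.

cannot be determined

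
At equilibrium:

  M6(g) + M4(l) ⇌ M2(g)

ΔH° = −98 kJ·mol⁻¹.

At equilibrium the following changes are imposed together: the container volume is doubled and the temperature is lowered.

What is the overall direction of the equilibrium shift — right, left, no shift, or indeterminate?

Gas moles: reactants 1, products 1. Δn_gas = 0, so a volume change leaves Q equal to K — no shift from this change.
The forward reaction is exothermic. Lowering T favours the exothermic direction — shift to the right.
Only the nonzero effect(s) matter; the net shift is to the right.

right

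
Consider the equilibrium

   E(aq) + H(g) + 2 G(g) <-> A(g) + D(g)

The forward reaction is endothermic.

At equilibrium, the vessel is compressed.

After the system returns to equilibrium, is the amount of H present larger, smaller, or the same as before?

decreases

Gas moles: reactants 3, products 2 (Δn_gas = -1). Compression shifts the system toward the side with fewer moles of gas — to the right.
The net shift is to the right. H is a reactant, so its amount decreases.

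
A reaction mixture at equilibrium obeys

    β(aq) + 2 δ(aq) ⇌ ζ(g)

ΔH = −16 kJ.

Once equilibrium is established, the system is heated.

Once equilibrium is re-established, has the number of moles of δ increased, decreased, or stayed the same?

increases

The forward reaction is exothermic. Raising T favours the endothermic direction — shift to the left.
The net shift is to the left. δ is a reactant, so its amount increases.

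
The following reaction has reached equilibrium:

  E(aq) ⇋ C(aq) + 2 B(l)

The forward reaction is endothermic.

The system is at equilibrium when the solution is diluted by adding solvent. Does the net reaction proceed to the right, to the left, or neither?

Dilution scales every aqueous concentration by the same factor. Δn_aq = 1 − 1 = 0, so Q is unchanged — no shift.

no shift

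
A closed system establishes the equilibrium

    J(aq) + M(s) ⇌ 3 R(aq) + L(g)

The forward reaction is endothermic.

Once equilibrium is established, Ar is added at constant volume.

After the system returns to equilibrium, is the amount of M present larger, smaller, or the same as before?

unchanged

At constant volume, adding an inert gas leaves every reacting species' partial pressure unchanged, so Q is unchanged — no shift from this change.
No net shift occurs, so the amount of M is unchanged.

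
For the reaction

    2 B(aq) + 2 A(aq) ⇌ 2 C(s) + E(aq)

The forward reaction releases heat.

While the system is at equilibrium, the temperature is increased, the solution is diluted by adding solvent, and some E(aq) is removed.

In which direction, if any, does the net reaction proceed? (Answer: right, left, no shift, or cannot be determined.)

cannot be determined

The forward reaction is exothermic. Raising T favours the endothermic direction — shift to the left.
Dilution lowers every aqueous concentration by the same factor. Δn_aq = 1 − 4 = -3, so the system shifts toward the side with more dissolved moles — to the left.
Removing E (aq), a product, drives the reaction to the right.
The individual effects push in opposite directions; without quantitative information the net direction cannot be determined.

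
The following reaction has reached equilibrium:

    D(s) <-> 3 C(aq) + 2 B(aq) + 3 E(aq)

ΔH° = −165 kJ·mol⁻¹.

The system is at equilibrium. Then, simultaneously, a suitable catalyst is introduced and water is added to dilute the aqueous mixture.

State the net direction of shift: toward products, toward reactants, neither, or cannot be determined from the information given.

right

A catalyst speeds both forward and reverse rates equally; it changes neither Q nor K — no shift from this change.
Dilution lowers every aqueous concentration by the same factor. Δn_aq = 8 − 0 = +8, so the system shifts toward the side with more dissolved moles — to the right.
Only the nonzero effect(s) matter; the net shift is to the right.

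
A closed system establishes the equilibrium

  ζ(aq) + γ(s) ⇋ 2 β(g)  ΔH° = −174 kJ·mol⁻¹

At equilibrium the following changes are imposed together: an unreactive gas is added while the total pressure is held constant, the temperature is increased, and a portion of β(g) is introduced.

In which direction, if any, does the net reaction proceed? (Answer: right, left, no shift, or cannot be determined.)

cannot be determined

Adding inert gas at constant total pressure expands the volume and lowers every reacting partial pressure. With Δn_gas = 2 − 0 = +2, Q moves away from K toward the side with fewer gas moles, so the system shifts toward the side with more gas moles — to the right.
The forward reaction is exothermic. Raising T favours the endothermic direction — shift to the left.
Adding β (g), a product, drives the reaction to the left.
The individual effects push in opposite directions; without quantitative information the net direction cannot be determined.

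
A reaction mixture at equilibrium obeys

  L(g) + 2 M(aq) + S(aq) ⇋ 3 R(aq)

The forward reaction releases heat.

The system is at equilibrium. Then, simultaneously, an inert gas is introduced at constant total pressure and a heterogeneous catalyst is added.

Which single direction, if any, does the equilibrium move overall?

left

Adding inert gas at constant total pressure expands the volume and lowers every reacting partial pressure. With Δn_gas = 0 − 1 = -1, Q moves away from K toward the side with fewer gas moles, so the system shifts toward the side with more gas moles — to the left.
A catalyst speeds both forward and reverse rates equally; it changes neither Q nor K — no shift from this change.
Only the nonzero effect(s) matter; the net shift is to the left.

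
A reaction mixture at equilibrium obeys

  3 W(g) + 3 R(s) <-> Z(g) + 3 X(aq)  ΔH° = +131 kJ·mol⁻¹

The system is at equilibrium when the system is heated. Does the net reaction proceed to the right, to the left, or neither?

The forward reaction is endothermic. Raising T favours the endothermic direction — shift to the right.

right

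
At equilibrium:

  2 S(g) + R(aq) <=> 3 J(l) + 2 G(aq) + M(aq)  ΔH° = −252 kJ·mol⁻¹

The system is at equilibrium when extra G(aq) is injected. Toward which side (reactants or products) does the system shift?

left

Adding G (aq), a product, drives the reaction to the left.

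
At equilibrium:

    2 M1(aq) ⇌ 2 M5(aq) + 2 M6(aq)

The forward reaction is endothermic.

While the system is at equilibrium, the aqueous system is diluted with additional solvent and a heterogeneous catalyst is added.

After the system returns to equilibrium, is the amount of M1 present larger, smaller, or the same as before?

Dilution lowers every aqueous concentration by the same factor. Δn_aq = 4 − 2 = +2, so the system shifts toward the side with more dissolved moles — to the right.
A catalyst speeds both forward and reverse rates equally; it changes neither Q nor K — no shift from this change.
The net shift is to the right. M1 is a reactant, so its amount decreases.

decreases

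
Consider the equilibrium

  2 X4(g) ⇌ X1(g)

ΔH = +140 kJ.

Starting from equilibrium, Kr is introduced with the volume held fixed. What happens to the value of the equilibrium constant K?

unchanged

The equilibrium constant depends only on temperature. This perturbation changes neither the position of equilibrium nor K.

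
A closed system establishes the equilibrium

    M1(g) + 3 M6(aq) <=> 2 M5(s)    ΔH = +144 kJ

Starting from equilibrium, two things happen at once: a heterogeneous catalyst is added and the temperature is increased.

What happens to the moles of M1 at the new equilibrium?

decreases

A catalyst speeds both forward and reverse rates equally; it changes neither Q nor K — no shift from this change.
The forward reaction is endothermic. Raising T favours the endothermic direction — shift to the right.
The net shift is to the right. M1 is a reactant, so its amount decreases.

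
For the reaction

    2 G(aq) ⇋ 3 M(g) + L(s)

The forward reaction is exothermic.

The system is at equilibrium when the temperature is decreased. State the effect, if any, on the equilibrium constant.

increases

K depends on temperature via the van 't Hoff relation. The forward reaction is exothermic, so lowering T increases K.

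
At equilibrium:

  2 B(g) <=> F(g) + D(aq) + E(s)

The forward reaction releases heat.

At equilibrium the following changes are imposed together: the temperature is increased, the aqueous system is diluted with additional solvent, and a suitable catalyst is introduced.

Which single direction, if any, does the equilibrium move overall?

The forward reaction is exothermic. Raising T favours the endothermic direction — shift to the left.
Dilution lowers every aqueous concentration by the same factor. Δn_aq = 1 − 0 = +1, so the system shifts toward the side with more dissolved moles — to the right.
A catalyst speeds both forward and reverse rates equally; it changes neither Q nor K — no shift from this change.
The individual effects push in opposite directions; without quantitative information the net direction cannot be determined.

cannot be determined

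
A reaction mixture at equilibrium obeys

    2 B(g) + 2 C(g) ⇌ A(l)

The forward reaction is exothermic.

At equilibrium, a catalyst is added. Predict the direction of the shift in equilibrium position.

no shift

A catalyst speeds both forward and reverse rates equally; it changes neither Q nor K — no shift from this change.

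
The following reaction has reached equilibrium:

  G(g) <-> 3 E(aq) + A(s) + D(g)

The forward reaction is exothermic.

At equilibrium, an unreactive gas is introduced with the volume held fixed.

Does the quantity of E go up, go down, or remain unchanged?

unchanged

At constant volume, adding an inert gas leaves every reacting species' partial pressure unchanged, so Q is unchanged — no shift from this change.
No net shift occurs, so the amount of E is unchanged.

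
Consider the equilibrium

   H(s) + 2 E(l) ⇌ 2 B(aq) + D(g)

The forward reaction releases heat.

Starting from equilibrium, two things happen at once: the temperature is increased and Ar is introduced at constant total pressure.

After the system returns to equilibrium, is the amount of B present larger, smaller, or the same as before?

The forward reaction is exothermic. Raising T favours the endothermic direction — shift to the left.
Adding inert gas at constant total pressure expands the volume and lowers every reacting partial pressure. With Δn_gas = 1 − 0 = +1, Q moves away from K toward the side with fewer gas moles, so the system shifts toward the side with more gas moles — to the right.
The two effects oppose each other, so the net shift — and hence the change in B — cannot be determined from the given information.

cannot be determined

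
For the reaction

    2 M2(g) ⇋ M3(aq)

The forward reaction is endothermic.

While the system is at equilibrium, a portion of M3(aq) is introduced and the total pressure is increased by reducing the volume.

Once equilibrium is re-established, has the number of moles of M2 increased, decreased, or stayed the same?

cannot be determined

Adding M3 (aq), a product, drives the reaction to the left.
Gas moles: reactants 2, products 0 (Δn_gas = -2). Compression shifts the system toward the side with fewer moles of gas — to the right.
The two effects oppose each other, so the net shift — and hence the change in M2 — cannot be determined from the given information.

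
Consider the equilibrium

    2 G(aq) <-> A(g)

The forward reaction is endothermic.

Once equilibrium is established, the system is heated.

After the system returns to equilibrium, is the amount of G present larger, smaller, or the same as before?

The forward reaction is endothermic. Raising T favours the endothermic direction — shift to the right.
The net shift is to the right. G is a reactant, so its amount decreases.

decreases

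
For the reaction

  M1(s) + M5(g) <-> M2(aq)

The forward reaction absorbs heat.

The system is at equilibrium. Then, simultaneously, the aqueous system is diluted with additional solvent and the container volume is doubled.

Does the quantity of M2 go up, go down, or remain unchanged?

Dilution lowers every aqueous concentration by the same factor. Δn_aq = 1 − 0 = +1, so the system shifts toward the side with more dissolved moles — to the right.
Gas moles: reactants 1, products 0 (Δn_gas = -1). Expansion shifts the system toward the side with more moles of gas — to the left.
The two effects oppose each other, so the net shift — and hence the change in M2 — cannot be determined from the given information.

cannot be determined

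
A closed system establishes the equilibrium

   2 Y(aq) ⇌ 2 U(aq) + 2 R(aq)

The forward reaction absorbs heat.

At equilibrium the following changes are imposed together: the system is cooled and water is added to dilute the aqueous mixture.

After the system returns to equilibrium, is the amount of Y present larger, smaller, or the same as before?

The forward reaction is endothermic. Lowering T favours the exothermic direction — shift to the left.
Dilution lowers every aqueous concentration by the same factor. Δn_aq = 4 − 2 = +2, so the system shifts toward the side with more dissolved moles — to the right.
The two effects oppose each other, so the net shift — and hence the change in Y — cannot be determined from the given information.

cannot be determined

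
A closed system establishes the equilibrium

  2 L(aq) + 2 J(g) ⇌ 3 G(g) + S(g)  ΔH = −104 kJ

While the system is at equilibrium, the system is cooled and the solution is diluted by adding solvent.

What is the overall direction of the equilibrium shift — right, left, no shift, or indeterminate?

cannot be determined

The forward reaction is exothermic. Lowering T favours the exothermic direction — shift to the right.
Dilution lowers every aqueous concentration by the same factor. Δn_aq = 0 − 2 = -2, so the system shifts toward the side with more dissolved moles — to the left.
The individual effects push in opposite directions; without quantitative information the net direction cannot be determined.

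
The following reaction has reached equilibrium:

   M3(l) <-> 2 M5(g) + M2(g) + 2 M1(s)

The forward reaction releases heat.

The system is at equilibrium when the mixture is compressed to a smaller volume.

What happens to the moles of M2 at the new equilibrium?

Gas moles: reactants 0, products 3 (Δn_gas = +3). Compression shifts the system toward the side with fewer moles of gas — to the left.
The net shift is to the left. M2 is a product, so its amount decreases.

decreases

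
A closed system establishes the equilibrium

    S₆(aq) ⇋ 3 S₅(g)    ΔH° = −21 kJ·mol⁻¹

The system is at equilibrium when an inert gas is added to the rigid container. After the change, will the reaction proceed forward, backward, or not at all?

no shift

At constant volume, adding an inert gas leaves every reacting species' partial pressure unchanged, so Q is unchanged — no shift from this change.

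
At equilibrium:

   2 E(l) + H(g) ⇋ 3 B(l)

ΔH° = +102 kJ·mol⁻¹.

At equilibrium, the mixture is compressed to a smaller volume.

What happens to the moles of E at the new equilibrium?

decreases

Gas moles: reactants 1, products 0 (Δn_gas = -1). Compression shifts the system toward the side with fewer moles of gas — to the right.
The net shift is to the right. E is a reactant, so its amount decreases.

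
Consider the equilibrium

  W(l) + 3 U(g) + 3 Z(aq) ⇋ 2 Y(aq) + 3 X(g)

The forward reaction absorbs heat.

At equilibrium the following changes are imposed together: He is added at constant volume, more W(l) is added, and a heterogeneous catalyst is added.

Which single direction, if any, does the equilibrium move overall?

no shift

At constant volume, adding an inert gas leaves every reacting species' partial pressure unchanged, so Q is unchanged — no shift from this change.
W is a pure liquid; its activity is 1 regardless of amount, so Q is unaffected — no shift from this change.
A catalyst speeds both forward and reverse rates equally; it changes neither Q nor K — no shift from this change.
None of the changes alters Q relative to K, so there is no net shift.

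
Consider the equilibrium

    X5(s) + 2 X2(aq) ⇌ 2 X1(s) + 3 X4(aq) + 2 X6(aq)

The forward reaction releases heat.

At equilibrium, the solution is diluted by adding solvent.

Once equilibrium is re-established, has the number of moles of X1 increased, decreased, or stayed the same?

increases

Dilution lowers every aqueous concentration by the same factor. Δn_aq = 5 − 2 = +3, so the system shifts toward the side with more dissolved moles — to the right.
The net shift is to the right. X1 is a product, so its amount increases.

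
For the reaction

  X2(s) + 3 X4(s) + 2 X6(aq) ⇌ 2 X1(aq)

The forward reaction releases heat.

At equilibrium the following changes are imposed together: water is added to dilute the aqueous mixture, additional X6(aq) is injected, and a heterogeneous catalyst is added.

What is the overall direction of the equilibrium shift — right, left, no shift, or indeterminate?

Dilution scales every aqueous concentration by the same factor. Δn_aq = 2 − 2 = 0, so Q is unchanged — no shift.
Adding X6 (aq), a reactant, drives the reaction to the right.
A catalyst speeds both forward and reverse rates equally; it changes neither Q nor K — no shift from this change.
Only the nonzero effect(s) matter; the net shift is to the right.

right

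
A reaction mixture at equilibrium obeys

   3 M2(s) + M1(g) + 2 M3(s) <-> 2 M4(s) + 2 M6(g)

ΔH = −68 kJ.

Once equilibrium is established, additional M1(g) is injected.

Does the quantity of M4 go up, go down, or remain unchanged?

Adding M1 (g), a reactant, drives the reaction to the right.
The net shift is to the right. M4 is a product, so its amount increases.

increases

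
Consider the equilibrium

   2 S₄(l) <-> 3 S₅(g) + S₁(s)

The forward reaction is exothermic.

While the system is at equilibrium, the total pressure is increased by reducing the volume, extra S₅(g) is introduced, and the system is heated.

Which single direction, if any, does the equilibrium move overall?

left

Gas moles: reactants 0, products 3 (Δn_gas = +3). Compression shifts the system toward the side with fewer moles of gas — to the left.
Adding S₅ (g), a product, drives the reaction to the left.
The forward reaction is exothermic. Raising T favours the endothermic direction — shift to the left.
All effects act in the same direction — net shift to the left.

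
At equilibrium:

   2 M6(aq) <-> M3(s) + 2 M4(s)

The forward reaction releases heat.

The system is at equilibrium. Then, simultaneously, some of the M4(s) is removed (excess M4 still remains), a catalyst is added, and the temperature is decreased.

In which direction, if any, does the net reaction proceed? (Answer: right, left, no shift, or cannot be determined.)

M4 is a pure solid; its activity is 1 regardless of amount, so Q is unaffected — no shift from this change.
A catalyst speeds both forward and reverse rates equally; it changes neither Q nor K — no shift from this change.
The forward reaction is exothermic. Lowering T favours the exothermic direction — shift to the right.
Only the nonzero effect(s) matter; the net shift is to the right.

right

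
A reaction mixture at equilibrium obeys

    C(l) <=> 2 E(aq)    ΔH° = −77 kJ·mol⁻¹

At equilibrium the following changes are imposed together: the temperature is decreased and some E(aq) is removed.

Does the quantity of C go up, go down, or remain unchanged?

decreases

The forward reaction is exothermic. Lowering T favours the exothermic direction — shift to the right.
Removing E (aq), a product, drives the reaction to the right.
The net shift is to the right. C is a reactant, so its amount decreases.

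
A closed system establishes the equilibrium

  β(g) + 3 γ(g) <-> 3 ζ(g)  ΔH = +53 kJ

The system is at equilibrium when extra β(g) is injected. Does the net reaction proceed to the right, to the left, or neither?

right

Adding β (g), a reactant, drives the reaction to the right.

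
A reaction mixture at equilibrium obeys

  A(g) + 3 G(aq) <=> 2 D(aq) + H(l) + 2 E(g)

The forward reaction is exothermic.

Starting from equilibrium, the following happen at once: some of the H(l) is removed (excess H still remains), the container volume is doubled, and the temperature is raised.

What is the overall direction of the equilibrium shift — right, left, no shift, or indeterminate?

H is a pure liquid; its activity is 1 regardless of amount, so Q is unaffected — no shift from this change.
Gas moles: reactants 1, products 2 (Δn_gas = +1). Expansion shifts the system toward the side with more moles of gas — to the right.
The forward reaction is exothermic. Raising T favours the endothermic direction — shift to the left.
The individual effects push in opposite directions; without quantitative information the net direction cannot be determined.

cannot be determined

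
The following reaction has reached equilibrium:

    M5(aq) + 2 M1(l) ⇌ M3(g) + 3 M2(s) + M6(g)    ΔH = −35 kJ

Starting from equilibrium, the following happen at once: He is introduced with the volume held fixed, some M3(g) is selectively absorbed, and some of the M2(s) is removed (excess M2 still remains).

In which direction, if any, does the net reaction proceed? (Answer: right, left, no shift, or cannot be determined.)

right

At constant volume, adding an inert gas leaves every reacting species' partial pressure unchanged, so Q is unchanged — no shift from this change.
Removing M3 (g), a product, drives the reaction to the right.
M2 is a pure solid; its activity is 1 regardless of amount, so Q is unaffected — no shift from this change.
Only the nonzero effect(s) matter; the net shift is to the right.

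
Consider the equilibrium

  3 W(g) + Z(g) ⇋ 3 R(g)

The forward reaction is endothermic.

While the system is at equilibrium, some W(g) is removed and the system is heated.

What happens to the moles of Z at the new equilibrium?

Removing W (g), a reactant, drives the reaction to the left.
The forward reaction is endothermic. Raising T favours the endothermic direction — shift to the right.
The two effects oppose each other, so the net shift — and hence the change in Z — cannot be determined from the given information.

cannot be determined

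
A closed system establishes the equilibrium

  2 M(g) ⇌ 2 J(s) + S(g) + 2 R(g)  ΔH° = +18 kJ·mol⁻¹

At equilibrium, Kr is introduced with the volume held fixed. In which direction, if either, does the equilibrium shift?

At constant volume, adding an inert gas leaves every reacting species' partial pressure unchanged, so Q is unchanged — no shift from this change.

no shift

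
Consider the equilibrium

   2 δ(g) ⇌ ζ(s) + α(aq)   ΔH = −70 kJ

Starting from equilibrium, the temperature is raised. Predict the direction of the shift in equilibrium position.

left

The forward reaction is exothermic. Raising T favours the endothermic direction — shift to the left.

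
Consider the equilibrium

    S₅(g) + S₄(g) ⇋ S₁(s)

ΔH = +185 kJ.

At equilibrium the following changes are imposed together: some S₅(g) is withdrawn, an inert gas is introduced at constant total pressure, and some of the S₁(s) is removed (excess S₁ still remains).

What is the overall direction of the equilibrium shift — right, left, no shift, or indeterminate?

Removing S₅ (g), a reactant, drives the reaction to the left.
Adding inert gas at constant total pressure expands the volume and lowers every reacting partial pressure. With Δn_gas = 0 − 2 = -2, Q moves away from K toward the side with fewer gas moles, so the system shifts toward the side with more gas moles — to the left.
S₁ is a pure solid; its activity is 1 regardless of amount, so Q is unaffected — no shift from this change.
Only the nonzero effect(s) matter; the net shift is to the left.

left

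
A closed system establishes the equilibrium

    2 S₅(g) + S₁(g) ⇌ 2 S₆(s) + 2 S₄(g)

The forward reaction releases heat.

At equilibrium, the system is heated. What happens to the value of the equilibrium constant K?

K depends on temperature via the van 't Hoff relation. The forward reaction is exothermic, so raising T decreases K.

decreases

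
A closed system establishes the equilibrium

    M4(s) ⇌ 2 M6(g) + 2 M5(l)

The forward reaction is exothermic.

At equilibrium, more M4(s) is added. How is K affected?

The equilibrium constant depends only on temperature. This perturbation changes neither the position of equilibrium nor K.

unchanged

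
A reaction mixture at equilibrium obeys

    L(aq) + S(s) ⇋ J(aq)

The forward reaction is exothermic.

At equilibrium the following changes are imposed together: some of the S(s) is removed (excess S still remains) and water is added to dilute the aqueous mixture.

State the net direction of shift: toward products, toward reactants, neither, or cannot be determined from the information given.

S is a pure solid; its activity is 1 regardless of amount, so Q is unaffected — no shift from this change.
Dilution scales every aqueous concentration by the same factor. Δn_aq = 1 − 1 = 0, so Q is unchanged — no shift.
None of the changes alters Q relative to K, so there is no net shift.

no shift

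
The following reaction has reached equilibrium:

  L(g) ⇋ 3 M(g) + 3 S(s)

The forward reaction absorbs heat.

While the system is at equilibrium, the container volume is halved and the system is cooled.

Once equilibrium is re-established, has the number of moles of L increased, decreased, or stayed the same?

Gas moles: reactants 1, products 3 (Δn_gas = +2). Compression shifts the system toward the side with fewer moles of gas — to the left.
The forward reaction is endothermic. Lowering T favours the exothermic direction — shift to the left.
The net shift is to the left. L is a reactant, so its amount increases.

increases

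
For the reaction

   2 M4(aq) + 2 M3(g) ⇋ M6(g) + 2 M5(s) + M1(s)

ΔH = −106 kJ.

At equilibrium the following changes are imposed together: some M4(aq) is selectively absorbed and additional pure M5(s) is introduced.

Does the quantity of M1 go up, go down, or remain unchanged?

Removing M4 (aq), a reactant, drives the reaction to the left.
M5 is a pure solid; its activity is 1 regardless of amount, so Q is unaffected — no shift from this change.
The net shift is to the left. M1 is a product, so its amount decreases.

decreases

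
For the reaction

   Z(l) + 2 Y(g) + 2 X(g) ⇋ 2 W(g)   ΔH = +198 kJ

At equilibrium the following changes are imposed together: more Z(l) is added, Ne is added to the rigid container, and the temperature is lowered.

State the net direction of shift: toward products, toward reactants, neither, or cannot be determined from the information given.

Z is a pure liquid; its activity is 1 regardless of amount, so Q is unaffected — no shift from this change.
At constant volume, adding an inert gas leaves every reacting species' partial pressure unchanged, so Q is unchanged — no shift from this change.
The forward reaction is endothermic. Lowering T favours the exothermic direction — shift to the left.
Only the nonzero effect(s) matter; the net shift is to the left.

left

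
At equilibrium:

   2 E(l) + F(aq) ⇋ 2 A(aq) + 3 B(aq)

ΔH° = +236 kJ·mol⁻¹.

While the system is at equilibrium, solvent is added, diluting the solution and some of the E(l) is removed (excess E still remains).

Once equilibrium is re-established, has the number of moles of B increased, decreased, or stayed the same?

Dilution lowers every aqueous concentration by the same factor. Δn_aq = 5 − 1 = +4, so the system shifts toward the side with more dissolved moles — to the right.
E is a pure liquid; its activity is 1 regardless of amount, so Q is unaffected — no shift from this change.
The net shift is to the right. B is a product, so its amount increases.

increases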